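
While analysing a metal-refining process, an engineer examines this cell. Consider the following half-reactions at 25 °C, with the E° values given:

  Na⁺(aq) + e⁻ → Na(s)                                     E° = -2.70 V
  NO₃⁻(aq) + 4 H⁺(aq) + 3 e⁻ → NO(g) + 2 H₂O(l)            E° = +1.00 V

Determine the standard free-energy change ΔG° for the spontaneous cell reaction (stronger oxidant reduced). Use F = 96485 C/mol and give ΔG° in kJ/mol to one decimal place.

NO₃⁻/NO (E° = +1.00 V) is the cathode; Na⁺/Na (E° = -2.70 V) is the anode, so E°cell = +3.70 V.
Balancing electrons gives n = 3 (lcm of 3 and 1).
ΔG° = −nFE° = −(3)(96485)(+3.70) = -1,070,984 J = -1071.0 kJ/mol.

-1071.0 kJ/mol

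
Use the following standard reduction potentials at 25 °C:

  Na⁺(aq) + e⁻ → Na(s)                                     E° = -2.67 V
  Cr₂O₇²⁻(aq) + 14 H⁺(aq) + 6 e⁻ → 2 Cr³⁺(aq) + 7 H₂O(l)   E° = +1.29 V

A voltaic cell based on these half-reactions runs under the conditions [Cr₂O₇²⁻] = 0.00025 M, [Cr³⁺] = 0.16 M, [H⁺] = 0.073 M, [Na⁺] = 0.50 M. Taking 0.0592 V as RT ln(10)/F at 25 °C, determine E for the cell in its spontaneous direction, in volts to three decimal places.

Cr₂O₇²⁻/Cr³⁺ is the cathode (higher E°), Na⁺/Na the anode: E°cell = +1.29 − (-2.67) = +3.96 V, n = 6.
Overall: Cr₂O₇²⁻(aq) + 14 H⁺(aq) + 6 Na(s) → 2 Cr³⁺(aq) + 7 H₂O(l) + 6 Na⁺(aq)
Q = [Cr³⁺]^2·[Na⁺]^6 / ([Cr₂O₇²⁻]·[H⁺]^14); log Q = 16.118.
E = E° − (0.0592/n) log Q = +3.96 − (0.0592/6)(16.118) = +3.801 V.

+3.801 V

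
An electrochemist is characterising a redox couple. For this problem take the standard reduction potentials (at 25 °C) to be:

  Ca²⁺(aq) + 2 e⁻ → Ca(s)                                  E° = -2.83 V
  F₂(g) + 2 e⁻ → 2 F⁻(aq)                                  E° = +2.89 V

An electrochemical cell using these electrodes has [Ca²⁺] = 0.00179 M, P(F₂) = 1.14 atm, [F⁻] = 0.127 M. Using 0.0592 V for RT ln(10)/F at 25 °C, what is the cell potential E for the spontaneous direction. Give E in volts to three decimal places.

F₂/F⁻ is the cathode (higher E°), Ca²⁺/Ca the anode: E°cell = +2.89 − (-2.83) = +5.72 V, n = 2.
Overall: F₂(g) + Ca(s) → 2 F⁻(aq) + Ca²⁺(aq)
Q = [F⁻]^2·[Ca²⁺] / (P(F₂)); log Q = -4.596.
E = E° − (0.0592/n) log Q = +5.72 − (0.0592/2)(-4.596) = +5.856 V.

+5.856 V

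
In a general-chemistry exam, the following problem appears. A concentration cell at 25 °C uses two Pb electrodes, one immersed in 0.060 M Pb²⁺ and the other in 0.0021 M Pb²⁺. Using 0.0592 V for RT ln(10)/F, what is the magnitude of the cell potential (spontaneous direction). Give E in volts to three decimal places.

For a concentration cell E°cell = 0. The 0.060 M side is the cathode (reduction is favoured where [Pb²⁺] is higher).
With n = 2, E = −(0.0592/2) log([Pb²⁺]ₐₙ/[Pb²⁺]꜀ₐₜ) = −(0.0592/2) log(0.0021/0.06) = −(0.0592/2)(-1.456) = +0.043 V.

+0.043 V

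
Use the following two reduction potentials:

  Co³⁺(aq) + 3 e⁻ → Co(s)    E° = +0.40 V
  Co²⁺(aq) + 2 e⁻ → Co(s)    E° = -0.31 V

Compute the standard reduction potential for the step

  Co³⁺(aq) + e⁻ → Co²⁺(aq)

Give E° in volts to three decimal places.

+1.820 V

Sequential free energies add, so n₃E°₃ = n₁E°₁ + n₂E°₂.
With n₃ = 3, and the known step contributing 2×(-0.31) V, the unknown satisfies 1·E° = 3×(+0.40) − 2×(-0.31) = +1.820.
E° = +1.820 / 1 = +1.820 V.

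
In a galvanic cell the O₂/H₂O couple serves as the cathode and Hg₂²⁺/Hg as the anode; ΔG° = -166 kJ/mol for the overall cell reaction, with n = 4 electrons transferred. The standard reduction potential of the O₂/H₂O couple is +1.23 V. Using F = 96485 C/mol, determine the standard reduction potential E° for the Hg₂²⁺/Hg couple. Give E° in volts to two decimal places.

+0.80 V

E°cell = −ΔG°/(nF) = −(-166×10³)/((4)(96485)) = +0.430 V.
Since O₂/H₂O is the cathode and Hg₂²⁺/Hg the anode, E°cell = E°(O₂/H₂O) − E°(Hg₂²⁺/Hg).
So E°(Hg₂²⁺/Hg) = E°(O₂/H₂O) − E°cell = (+1.23) − (+0.430) = +0.80 V.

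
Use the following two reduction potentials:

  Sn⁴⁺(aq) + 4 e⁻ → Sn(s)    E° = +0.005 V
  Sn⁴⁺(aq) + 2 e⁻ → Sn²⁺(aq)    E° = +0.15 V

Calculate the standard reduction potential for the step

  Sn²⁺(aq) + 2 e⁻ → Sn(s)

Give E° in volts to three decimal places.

-0.140 V

Sequential free energies add, so n₃E°₃ = n₁E°₁ + n₂E°₂.
With n₃ = 4, and the known step contributing 2×(+0.15) V, the unknown satisfies 2·E° = 4×(+0.005) − 2×(+0.15) = -0.280.
E° = -0.280 / 2 = -0.140 V.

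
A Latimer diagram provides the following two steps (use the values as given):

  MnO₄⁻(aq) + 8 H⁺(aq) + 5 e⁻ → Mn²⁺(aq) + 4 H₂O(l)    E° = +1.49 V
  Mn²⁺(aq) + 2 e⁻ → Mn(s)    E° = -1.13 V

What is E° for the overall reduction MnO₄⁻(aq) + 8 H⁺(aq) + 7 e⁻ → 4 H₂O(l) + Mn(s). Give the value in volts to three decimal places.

Since ΔG° = −nFE° is additive over sequential reductions, n₃E°₃ = n₁E°₁ + n₂E°₂.
E°₃ = (5×+1.49 + 2×-1.13) / 7 = (+5.190) / 7 = +0.741 V.

+0.741 V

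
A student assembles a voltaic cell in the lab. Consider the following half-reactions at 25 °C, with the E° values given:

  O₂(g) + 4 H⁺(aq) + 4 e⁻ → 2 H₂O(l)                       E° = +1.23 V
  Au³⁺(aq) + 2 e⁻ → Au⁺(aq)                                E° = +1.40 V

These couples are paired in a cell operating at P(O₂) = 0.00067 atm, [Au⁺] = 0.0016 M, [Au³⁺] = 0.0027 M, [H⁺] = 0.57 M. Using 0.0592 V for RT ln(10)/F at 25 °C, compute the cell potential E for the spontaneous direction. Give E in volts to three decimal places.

Au³⁺/Au⁺ is the cathode (higher E°), O₂/H₂O the anode: E°cell = +1.40 − (+1.23) = +0.17 V, n = 4.
Overall: 2 Au³⁺(aq) + 2 H₂O(l) → 2 Au⁺(aq) + O₂(g) + 4 H⁺(aq)
Q = [Au⁺]^2·P(O₂)·[H⁺]^4 / ([Au³⁺]^2); log Q = -4.605.
E = E° − (0.0592/n) log Q = +0.17 − (0.0592/4)(-4.605) = +0.238 V.

+0.238 V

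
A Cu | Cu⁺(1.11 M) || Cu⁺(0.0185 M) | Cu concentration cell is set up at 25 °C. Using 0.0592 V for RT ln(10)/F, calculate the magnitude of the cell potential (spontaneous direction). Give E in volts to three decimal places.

+0.105 V

For a concentration cell E°cell = 0. The 1.11 M side is the cathode (reduction is favoured where [Cu⁺] is higher).
With n = 1, E = −(0.0592/1) log([Cu⁺]ₐₙ/[Cu⁺]꜀ₐₜ) = −(0.0592/1) log(0.0185/1.11) = −(0.0592/1)(-1.778) = +0.105 V.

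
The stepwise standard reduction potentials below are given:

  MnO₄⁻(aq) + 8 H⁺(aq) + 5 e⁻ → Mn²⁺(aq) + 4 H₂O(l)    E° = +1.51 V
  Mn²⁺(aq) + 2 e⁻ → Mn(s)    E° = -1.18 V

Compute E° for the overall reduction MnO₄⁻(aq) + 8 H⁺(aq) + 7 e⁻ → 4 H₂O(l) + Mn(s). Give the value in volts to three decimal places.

Adding the free-energy changes (−nFE°) of the two steps gives −n₃FE°₃ = −n₁FE°₁ − n₂FE°₂.
E°₃ = (5×+1.51 + 2×-1.18) / 7 = (+5.190) / 7 = +0.741 V.
E° values themselves are not directly additive — weighting by electron count is essential.

+0.741 V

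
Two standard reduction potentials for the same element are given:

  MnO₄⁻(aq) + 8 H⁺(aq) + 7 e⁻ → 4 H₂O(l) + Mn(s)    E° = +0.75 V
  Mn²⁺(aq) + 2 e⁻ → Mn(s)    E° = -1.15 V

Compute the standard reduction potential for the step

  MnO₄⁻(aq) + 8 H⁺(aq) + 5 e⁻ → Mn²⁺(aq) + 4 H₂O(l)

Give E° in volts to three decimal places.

+1.510 V

Sequential free energies add, so n₃E°₃ = n₁E°₁ + n₂E°₂.
With n₃ = 7, and the known step contributing 2×(-1.15) V, the unknown satisfies 5·E° = 7×(+0.75) − 2×(-1.15) = +7.550.
E° = +7.550 / 5 = +1.510 V.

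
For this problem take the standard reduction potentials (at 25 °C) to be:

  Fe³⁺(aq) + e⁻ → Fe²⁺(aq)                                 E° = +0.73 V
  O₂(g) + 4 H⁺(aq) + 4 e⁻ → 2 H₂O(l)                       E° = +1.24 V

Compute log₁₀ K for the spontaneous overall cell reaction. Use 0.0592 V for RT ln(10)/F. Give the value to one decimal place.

34.5

Cathode: O₂/H₂O; anode: Fe³⁺/Fe²⁺. E°cell = +0.51 V, n = 4.
log K = nE°cell / 0.0592 = (4)(+0.51) / 0.0592 = 34.5.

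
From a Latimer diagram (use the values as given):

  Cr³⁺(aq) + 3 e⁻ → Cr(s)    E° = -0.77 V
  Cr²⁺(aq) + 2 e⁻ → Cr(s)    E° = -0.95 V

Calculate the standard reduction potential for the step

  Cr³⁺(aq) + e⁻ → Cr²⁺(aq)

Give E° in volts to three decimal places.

-0.410 V

Sequential free energies add, so n₃E°₃ = n₁E°₁ + n₂E°₂.
With n₃ = 3, and the known step contributing 2×(-0.95) V, the unknown satisfies 1·E° = 3×(-0.77) − 2×(-0.95) = -0.410.
E° = -0.410 / 1 = -0.410 V.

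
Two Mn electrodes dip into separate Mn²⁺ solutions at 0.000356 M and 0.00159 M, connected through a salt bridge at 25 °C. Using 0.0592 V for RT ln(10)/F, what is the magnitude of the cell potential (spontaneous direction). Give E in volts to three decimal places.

+0.019 V

For a concentration cell E°cell = 0. The 0.00159 M side is the cathode (reduction is favoured where [Mn²⁺] is higher).
With n = 2, E = −(0.0592/2) log([Mn²⁺]ₐₙ/[Mn²⁺]꜀ₐₜ) = −(0.0592/2) log(0.000356/0.00159) = −(0.0592/2)(-0.650) = +0.019 V.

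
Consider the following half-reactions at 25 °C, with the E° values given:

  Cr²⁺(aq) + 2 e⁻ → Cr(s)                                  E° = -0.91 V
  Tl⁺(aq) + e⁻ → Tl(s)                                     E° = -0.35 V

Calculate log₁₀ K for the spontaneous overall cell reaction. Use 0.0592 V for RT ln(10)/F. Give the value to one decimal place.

Cathode: Tl⁺/Tl; anode: Cr²⁺/Cr. E°cell = +0.56 V, n = 2.
log K = nE°cell / 0.0592 = (2)(+0.56) / 0.0592 = 18.9.

18.9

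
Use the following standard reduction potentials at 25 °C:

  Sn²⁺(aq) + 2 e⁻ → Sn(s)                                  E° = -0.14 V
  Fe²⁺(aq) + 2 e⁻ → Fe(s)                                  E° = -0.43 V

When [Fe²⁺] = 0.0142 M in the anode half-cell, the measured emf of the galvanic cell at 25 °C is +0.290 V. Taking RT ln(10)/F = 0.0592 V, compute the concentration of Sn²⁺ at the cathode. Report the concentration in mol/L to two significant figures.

Sn²⁺/Sn is the cathode, Fe²⁺/Fe the anode: E°cell = +0.29 V, n = 2.
Overall reaction: Sn²⁺(aq) + Fe(s) → Sn(s) + Fe²⁺(aq); Q = [Fe²⁺]^1/[Sn²⁺]^1.
From E = E° − (0.0592/n) log Q: log Q = (E° − E)·n/0.0592 = (+0.29 − (+0.290))·2/0.0592 = 0.0000.
So 1·log[Sn²⁺] = 1·log(0.0142) − log Q = -1.8477 − (0.0000) = -1.8477; [Sn²⁺] = 10^(-1.8477) ≈ 0.014 M.

0.014 M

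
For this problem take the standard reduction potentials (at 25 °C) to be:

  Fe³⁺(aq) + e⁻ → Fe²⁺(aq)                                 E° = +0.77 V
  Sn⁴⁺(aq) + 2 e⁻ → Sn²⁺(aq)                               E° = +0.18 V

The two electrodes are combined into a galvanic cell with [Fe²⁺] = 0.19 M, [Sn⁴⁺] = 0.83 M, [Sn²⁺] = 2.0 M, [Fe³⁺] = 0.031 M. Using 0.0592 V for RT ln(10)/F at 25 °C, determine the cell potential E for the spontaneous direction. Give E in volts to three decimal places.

+0.555 V

Fe³⁺/Fe²⁺ is the cathode (higher E°), Sn⁴⁺/Sn²⁺ the anode: E°cell = +0.77 − (+0.18) = +0.59 V, n = 2.
Overall: 2 Fe³⁺(aq) + Sn²⁺(aq) → 2 Fe²⁺(aq) + Sn⁴⁺(aq)
Q = [Fe²⁺]^2·[Sn⁴⁺] / ([Fe³⁺]^2·[Sn²⁺]); log Q = 1.193.
E = E° − (0.0592/n) log Q = +0.59 − (0.0592/2)(1.193) = +0.555 V.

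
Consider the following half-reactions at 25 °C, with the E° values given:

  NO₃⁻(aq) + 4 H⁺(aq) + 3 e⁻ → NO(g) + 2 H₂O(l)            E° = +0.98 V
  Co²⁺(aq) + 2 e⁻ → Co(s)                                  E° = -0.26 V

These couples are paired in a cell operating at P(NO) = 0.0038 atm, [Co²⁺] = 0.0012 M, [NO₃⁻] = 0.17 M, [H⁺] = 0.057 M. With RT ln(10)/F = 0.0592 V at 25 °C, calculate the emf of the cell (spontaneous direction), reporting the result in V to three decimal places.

NO₃⁻/NO is the cathode (higher E°), Co²⁺/Co the anode: E°cell = +0.98 − (-0.26) = +1.24 V, n = 6.
Overall: 2 NO₃⁻(aq) + 8 H⁺(aq) + 3 Co(s) → 2 NO(g) + 4 H₂O(l) + 3 Co²⁺(aq)
Q = P(NO)^2·[Co²⁺]^3 / ([NO₃⁻]^2·[H⁺]^8); log Q = -2.111.
E = E° − (0.0592/n) log Q = +1.24 − (0.0592/6)(-2.111) = +1.261 V.

+1.261 V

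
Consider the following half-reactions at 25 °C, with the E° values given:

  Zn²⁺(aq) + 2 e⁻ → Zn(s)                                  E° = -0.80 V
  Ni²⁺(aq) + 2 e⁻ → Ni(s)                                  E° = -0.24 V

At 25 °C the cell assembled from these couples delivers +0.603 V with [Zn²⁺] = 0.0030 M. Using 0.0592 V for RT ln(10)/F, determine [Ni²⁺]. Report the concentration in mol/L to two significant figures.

Ni²⁺/Ni is the cathode, Zn²⁺/Zn the anode: E°cell = +0.56 V, n = 2.
Overall reaction: Ni²⁺(aq) + Zn(s) → Ni(s) + Zn²⁺(aq); Q = [Zn²⁺]^1/[Ni²⁺]^1.
From E = E° − (0.0592/n) log Q: log Q = (E° − E)·n/0.0592 = (+0.56 − (+0.603))·2/0.0592 = -1.4527.
So 1·log[Ni²⁺] = 1·log(0.003) − log Q = -2.5229 − (-1.4527) = -1.0702; [Ni²⁺] = 10^(-1.0702) ≈ 0.085 M.

0.085 M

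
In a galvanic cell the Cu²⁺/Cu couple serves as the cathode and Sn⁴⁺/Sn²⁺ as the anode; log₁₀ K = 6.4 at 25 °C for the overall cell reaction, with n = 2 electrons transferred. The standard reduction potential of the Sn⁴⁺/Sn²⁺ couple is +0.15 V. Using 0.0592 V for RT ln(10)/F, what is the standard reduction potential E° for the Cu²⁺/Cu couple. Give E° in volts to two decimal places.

+0.34 V

E°cell = (0.0592/n)·log K = (0.0592/2)(6.4) = +0.189 V.
Since Cu²⁺/Cu is the cathode and Sn⁴⁺/Sn²⁺ the anode, E°cell = E°(Cu²⁺/Cu) − E°(Sn⁴⁺/Sn²⁺).
So E°(Cu²⁺/Cu) = E°cell + E°(Sn⁴⁺/Sn²⁺) = +0.189 + (+0.15) = +0.34 V.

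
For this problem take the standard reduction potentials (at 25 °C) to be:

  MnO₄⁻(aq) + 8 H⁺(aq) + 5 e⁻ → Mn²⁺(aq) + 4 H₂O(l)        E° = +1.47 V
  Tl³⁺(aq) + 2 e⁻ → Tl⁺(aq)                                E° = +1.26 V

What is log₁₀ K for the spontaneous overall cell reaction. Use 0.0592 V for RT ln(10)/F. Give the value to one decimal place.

Cathode: MnO₄⁻/Mn²⁺; anode: Tl³⁺/Tl⁺. E°cell = +0.21 V, n = 10.
log K = nE°cell / 0.0592 = (10)(+0.21) / 0.0592 = 35.5.

35.5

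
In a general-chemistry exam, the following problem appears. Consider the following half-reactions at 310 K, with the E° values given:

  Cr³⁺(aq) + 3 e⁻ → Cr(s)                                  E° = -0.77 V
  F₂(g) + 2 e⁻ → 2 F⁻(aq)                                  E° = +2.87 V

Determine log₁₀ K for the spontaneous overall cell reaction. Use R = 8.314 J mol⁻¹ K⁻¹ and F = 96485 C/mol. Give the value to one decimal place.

355.1

Cathode: F₂/F⁻; anode: Cr³⁺/Cr. E°cell = (+2.87) − (-0.77) = +3.64 V, with n = 6.
ΔG° = −nFE° = −RT ln K, so ln K = nFE°/(RT) = (6)(96485)(+3.64) / ((8.314)(310)) = 817.600.
log₁₀ K = 817.600 / ln 10 = 355.1.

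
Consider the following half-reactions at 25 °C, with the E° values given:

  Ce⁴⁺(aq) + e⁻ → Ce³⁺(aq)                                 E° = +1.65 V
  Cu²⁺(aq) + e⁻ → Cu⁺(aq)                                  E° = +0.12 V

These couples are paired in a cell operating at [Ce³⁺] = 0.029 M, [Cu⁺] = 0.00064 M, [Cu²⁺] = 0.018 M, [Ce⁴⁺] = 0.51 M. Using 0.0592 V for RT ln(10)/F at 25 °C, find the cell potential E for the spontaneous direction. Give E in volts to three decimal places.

Ce⁴⁺/Ce³⁺ is the cathode (higher E°), Cu²⁺/Cu⁺ the anode: E°cell = +1.65 − (+0.12) = +1.53 V, n = 1.
Overall: Ce⁴⁺(aq) + Cu⁺(aq) → Ce³⁺(aq) + Cu²⁺(aq)
Q = [Ce³⁺]·[Cu²⁺] / ([Ce⁴⁺]·[Cu⁺]); log Q = 0.204.
E = E° − (0.0592/n) log Q = +1.53 − (0.0592/1)(0.204) = +1.518 V.

+1.518 V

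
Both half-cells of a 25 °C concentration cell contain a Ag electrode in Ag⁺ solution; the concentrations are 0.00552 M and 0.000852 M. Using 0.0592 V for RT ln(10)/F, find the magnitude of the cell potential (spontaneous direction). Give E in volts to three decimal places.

+0.048 V

For a concentration cell E°cell = 0. The 0.00552 M side is the cathode (reduction is favoured where [Ag⁺] is higher).
With n = 1, E = −(0.0592/1) log([Ag⁺]ₐₙ/[Ag⁺]꜀ₐₜ) = −(0.0592/1) log(0.000852/0.00552) = −(0.0592/1)(-0.811) = +0.048 V.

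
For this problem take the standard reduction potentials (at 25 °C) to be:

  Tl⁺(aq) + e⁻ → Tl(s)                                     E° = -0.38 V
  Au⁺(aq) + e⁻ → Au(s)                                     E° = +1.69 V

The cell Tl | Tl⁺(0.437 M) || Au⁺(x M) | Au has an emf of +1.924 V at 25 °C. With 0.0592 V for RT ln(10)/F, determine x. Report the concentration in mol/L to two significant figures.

Au⁺/Au is the cathode, Tl⁺/Tl the anode: E°cell = +2.07 V, n = 1.
Overall reaction: Au⁺(aq) + Tl(s) → Au(s) + Tl⁺(aq); Q = [Tl⁺]^1/[Au⁺]^1.
From E = E° − (0.0592/n) log Q: log Q = (E° − E)·n/0.0592 = (+2.07 − (+1.924))·1/0.0592 = 2.4662.
So 1·log[Au⁺] = 1·log(0.437) − log Q = -0.3595 − (2.4662) = -2.8257; [Au⁺] = 10^(-2.8257) ≈ 0.0015 M.

0.0015 M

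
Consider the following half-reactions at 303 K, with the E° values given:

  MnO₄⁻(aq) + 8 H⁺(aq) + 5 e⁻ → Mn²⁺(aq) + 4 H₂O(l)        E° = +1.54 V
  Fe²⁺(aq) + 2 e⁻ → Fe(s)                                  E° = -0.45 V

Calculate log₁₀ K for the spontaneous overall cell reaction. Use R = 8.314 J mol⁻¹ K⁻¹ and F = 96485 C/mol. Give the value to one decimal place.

331.0

Cathode: MnO₄⁻/Mn²⁺; anode: Fe²⁺/Fe. E°cell = (+1.54) − (-0.45) = +1.99 V, with n = 10.
ΔG° = −nFE° = −RT ln K, so ln K = nFE°/(RT) = (10)(96485)(+1.99) / ((8.314)(303)) = 762.185.
log₁₀ K = 762.185 / ln 10 = 331.0.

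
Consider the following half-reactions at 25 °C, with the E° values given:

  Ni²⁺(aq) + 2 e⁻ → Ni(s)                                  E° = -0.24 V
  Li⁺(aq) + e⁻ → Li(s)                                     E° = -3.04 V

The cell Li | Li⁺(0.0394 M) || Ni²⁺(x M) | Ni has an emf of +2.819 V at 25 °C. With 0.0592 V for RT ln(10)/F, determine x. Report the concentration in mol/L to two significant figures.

0.0068 M

Ni²⁺/Ni is the cathode, Li⁺/Li the anode: E°cell = +2.80 V, n = 2.
Overall reaction: Ni²⁺(aq) + 2 Li(s) → Ni(s) + 2 Li⁺(aq); Q = [Li⁺]^2/[Ni²⁺]^1.
From E = E° − (0.0592/n) log Q: log Q = (E° − E)·n/0.0592 = (+2.80 − (+2.819))·2/0.0592 = -0.6419.
So 1·log[Ni²⁺] = 2·log(0.0394) − log Q = -2.8090 − (-0.6419) = -2.1671; [Ni²⁺] = 10^(-2.1671) ≈ 0.0068 M.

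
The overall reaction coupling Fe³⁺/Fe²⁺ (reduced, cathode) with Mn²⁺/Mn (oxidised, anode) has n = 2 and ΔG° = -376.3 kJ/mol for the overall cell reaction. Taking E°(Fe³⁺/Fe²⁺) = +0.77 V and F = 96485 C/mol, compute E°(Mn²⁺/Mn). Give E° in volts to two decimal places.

E°cell = −ΔG°/(nF) = −(-376.3×10³)/((2)(96485)) = +1.950 V.
Since Fe³⁺/Fe²⁺ is the cathode and Mn²⁺/Mn the anode, E°cell = E°(Fe³⁺/Fe²⁺) − E°(Mn²⁺/Mn).
So E°(Mn²⁺/Mn) = E°(Fe³⁺/Fe²⁺) − E°cell = (+0.77) − (+1.950) = -1.18 V.

-1.18 V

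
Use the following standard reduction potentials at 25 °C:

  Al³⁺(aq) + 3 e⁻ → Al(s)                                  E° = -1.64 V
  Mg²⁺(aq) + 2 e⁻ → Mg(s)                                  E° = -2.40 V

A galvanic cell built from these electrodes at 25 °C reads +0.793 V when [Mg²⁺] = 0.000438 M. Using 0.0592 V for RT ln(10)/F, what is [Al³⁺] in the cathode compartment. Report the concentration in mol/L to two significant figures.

0.00043 M

Al³⁺/Al is the cathode, Mg²⁺/Mg the anode: E°cell = +0.76 V, n = 6.
Overall reaction: 2 Al³⁺(aq) + 3 Mg(s) → 2 Al(s) + 3 Mg²⁺(aq); Q = [Mg²⁺]^3/[Al³⁺]^2.
From E = E° − (0.0592/n) log Q: log Q = (E° − E)·n/0.0592 = (+0.76 − (+0.793))·6/0.0592 = -3.3446.
So 2·log[Al³⁺] = 3·log(0.000438) − log Q = -10.0756 − (-3.3446) = -6.7310; log[Al³⁺] = -6.7310 / 2 = -3.3655; [Al³⁺] = 10^(-3.3655) ≈ 0.00043 M.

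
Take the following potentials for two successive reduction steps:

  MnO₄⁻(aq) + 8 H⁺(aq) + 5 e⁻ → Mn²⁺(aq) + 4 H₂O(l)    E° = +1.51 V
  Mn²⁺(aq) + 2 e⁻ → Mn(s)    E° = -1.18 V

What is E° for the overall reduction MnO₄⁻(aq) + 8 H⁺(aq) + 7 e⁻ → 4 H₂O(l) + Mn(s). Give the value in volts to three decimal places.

Standard free energies of sequential steps add: ΔG°₃ = ΔG°₁ + ΔG°₂, so n₃E°₃ = n₁E°₁ + n₂E°₂.
E°₃ = (5×+1.51 + 2×-1.18) / 7 = (+5.190) / 7 = +0.741 V.
E° values themselves are not directly additive — weighting by electron count is essential.

+0.741 V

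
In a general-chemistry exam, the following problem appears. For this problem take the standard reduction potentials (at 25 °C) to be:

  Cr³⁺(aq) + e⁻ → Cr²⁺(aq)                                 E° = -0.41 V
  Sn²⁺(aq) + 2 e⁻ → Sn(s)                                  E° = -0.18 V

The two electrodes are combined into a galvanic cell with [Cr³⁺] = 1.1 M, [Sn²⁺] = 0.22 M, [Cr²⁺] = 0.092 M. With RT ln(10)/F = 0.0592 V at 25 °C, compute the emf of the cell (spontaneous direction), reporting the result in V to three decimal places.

+0.147 V

Sn²⁺/Sn is the cathode (higher E°), Cr³⁺/Cr²⁺ the anode: E°cell = -0.18 − (-0.41) = +0.23 V, n = 2.
Overall: Sn²⁺(aq) + 2 Cr²⁺(aq) → Sn(s) + 2 Cr³⁺(aq)
Q = [Cr³⁺]^2 / ([Sn²⁺]·[Cr²⁺]^2); log Q = 2.813.
E = E° − (0.0592/n) log Q = +0.23 − (0.0592/2)(2.813) = +0.147 V.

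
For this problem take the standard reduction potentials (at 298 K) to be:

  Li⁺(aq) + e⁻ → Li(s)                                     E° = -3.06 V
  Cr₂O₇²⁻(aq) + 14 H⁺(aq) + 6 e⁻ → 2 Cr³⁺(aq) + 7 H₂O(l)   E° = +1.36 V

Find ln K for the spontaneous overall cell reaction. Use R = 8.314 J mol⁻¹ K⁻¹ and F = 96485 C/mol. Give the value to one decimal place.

Cathode: Cr₂O₇²⁻/Cr³⁺; anode: Li⁺/Li. E°cell = (+1.36) − (-3.06) = +4.42 V, with n = 6.
ΔG° = −nFE° = −RT ln K, so ln K = nFE°/(RT) = (6)(96485)(+4.42) / ((8.314)(298)) = 1032.778.

1032.8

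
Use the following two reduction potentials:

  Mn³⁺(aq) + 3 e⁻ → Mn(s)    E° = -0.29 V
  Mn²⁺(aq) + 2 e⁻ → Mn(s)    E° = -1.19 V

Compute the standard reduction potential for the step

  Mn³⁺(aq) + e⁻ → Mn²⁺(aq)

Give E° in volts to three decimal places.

Sequential free energies add, so n₃E°₃ = n₁E°₁ + n₂E°₂.
With n₃ = 3, and the known step contributing 2×(-1.19) V, the unknown satisfies 1·E° = 3×(-0.29) − 2×(-1.19) = +1.510.
E° = +1.510 / 1 = +1.510 V.

+1.510 V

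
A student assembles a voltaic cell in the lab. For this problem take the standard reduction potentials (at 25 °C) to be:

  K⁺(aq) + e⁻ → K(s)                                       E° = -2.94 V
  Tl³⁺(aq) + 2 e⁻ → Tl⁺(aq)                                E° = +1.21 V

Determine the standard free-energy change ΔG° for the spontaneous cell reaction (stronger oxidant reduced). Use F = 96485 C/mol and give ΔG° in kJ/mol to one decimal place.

Tl³⁺/Tl⁺ (E° = +1.21 V) is the cathode; K⁺/K (E° = -2.94 V) is the anode, so E°cell = +4.15 V.
Balancing electrons gives n = 2 (lcm of 2 and 1).
ΔG° = −nFE° = −(2)(96485)(+4.15) = -800,826 J = -800.8 kJ/mol.

-800.8 kJ/mol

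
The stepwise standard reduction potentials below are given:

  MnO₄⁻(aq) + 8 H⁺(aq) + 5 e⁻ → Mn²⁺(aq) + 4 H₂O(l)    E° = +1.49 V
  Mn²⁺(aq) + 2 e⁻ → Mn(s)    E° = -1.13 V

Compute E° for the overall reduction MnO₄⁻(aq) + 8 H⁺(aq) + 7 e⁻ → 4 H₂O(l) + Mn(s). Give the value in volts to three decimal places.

+0.741 V

Standard free energies of sequential steps add: ΔG°₃ = ΔG°₁ + ΔG°₂, so n₃E°₃ = n₁E°₁ + n₂E°₂.
E°₃ = (5×+1.49 + 2×-1.13) / 7 = (+5.190) / 7 = +0.741 V.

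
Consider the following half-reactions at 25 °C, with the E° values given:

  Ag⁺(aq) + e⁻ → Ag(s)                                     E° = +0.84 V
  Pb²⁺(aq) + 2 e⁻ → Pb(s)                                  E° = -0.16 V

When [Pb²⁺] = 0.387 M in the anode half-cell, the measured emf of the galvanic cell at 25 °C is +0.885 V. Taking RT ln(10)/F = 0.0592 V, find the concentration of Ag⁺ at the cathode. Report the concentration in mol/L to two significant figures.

Ag⁺/Ag is the cathode, Pb²⁺/Pb the anode: E°cell = +1.00 V, n = 2.
Overall reaction: 2 Ag⁺(aq) + Pb(s) → 2 Ag(s) + Pb²⁺(aq); Q = [Pb²⁺]^1/[Ag⁺]^2.
From E = E° − (0.0592/n) log Q: log Q = (E° − E)·n/0.0592 = (+1.00 − (+0.885))·2/0.0592 = 3.8851.
So 2·log[Ag⁺] = 1·log(0.387) − log Q = -0.4123 − (3.8851) = -4.2974; log[Ag⁺] = -4.2974 / 2 = -2.1487; [Ag⁺] = 10^(-2.1487) ≈ 0.0071 M.

0.0071 M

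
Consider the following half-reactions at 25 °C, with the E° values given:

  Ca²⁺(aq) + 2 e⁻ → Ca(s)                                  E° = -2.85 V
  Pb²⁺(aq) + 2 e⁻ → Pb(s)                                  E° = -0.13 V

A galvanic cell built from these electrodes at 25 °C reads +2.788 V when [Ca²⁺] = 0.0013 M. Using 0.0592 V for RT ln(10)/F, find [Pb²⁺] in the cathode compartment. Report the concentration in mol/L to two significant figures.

0.26 M

Pb²⁺/Pb is the cathode, Ca²⁺/Ca the anode: E°cell = +2.72 V, n = 2.
Overall reaction: Pb²⁺(aq) + Ca(s) → Pb(s) + Ca²⁺(aq); Q = [Ca²⁺]^1/[Pb²⁺]^1.
From E = E° − (0.0592/n) log Q: log Q = (E° − E)·n/0.0592 = (+2.72 − (+2.788))·2/0.0592 = -2.2973.
So 1·log[Pb²⁺] = 1·log(0.0013) − log Q = -2.8861 − (-2.2973) = -0.5888; [Pb²⁺] = 10^(-0.5888) ≈ 0.26 M.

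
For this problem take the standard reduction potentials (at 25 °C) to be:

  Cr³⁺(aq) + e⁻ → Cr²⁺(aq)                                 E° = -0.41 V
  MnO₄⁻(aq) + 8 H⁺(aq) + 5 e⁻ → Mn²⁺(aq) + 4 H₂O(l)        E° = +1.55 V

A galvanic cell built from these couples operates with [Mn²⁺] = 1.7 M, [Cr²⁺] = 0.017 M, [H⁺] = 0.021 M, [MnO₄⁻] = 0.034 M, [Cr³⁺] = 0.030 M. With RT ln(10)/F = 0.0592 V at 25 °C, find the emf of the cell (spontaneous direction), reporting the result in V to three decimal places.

+1.766 V

MnO₄⁻/Mn²⁺ is the cathode (higher E°), Cr³⁺/Cr²⁺ the anode: E°cell = +1.55 − (-0.41) = +1.96 V, n = 5.
Overall: MnO₄⁻(aq) + 8 H⁺(aq) + 5 Cr²⁺(aq) → Mn²⁺(aq) + 4 H₂O(l) + 5 Cr³⁺(aq)
Q = [Mn²⁺]·[Cr³⁺]^5 / ([MnO₄⁻]·[H⁺]^8·[Cr²⁺]^5); log Q = 16.355.
E = E° − (0.0592/n) log Q = +1.96 − (0.0592/5)(16.355) = +1.766 V.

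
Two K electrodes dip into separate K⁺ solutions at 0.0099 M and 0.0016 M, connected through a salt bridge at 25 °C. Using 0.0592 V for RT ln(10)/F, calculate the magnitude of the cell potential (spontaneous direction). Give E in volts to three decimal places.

For a concentration cell E°cell = 0. The 0.0099 M side is the cathode (reduction is favoured where [K⁺] is higher).
With n = 1, E = −(0.0592/1) log([K⁺]ₐₙ/[K⁺]꜀ₐₜ) = −(0.0592/1) log(0.0016/0.0099) = −(0.0592/1)(-0.792) = +0.047 V.

+0.047 V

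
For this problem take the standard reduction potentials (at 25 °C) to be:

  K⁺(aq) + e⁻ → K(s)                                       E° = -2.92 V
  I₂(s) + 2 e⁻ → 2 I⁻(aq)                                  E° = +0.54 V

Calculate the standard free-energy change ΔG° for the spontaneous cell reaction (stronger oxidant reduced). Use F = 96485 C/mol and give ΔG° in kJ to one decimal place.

I₂/I⁻ (E° = +0.54 V) is the cathode; K⁺/K (E° = -2.92 V) is the anode, so E°cell = +3.46 V.
Balancing electrons gives n = 2 (lcm of 2 and 1).
ΔG° = −nFE° = −(2)(96485)(+3.46) = -667,676 J = -667.7 kJ.

-667.7 kJ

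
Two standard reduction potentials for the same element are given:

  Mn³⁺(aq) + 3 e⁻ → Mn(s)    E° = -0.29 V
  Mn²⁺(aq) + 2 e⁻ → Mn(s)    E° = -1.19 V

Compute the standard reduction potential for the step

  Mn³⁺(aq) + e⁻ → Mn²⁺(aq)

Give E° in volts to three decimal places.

+1.510 V

Sequential free energies add, so n₃E°₃ = n₁E°₁ + n₂E°₂.
With n₃ = 3, and the known step contributing 2×(-1.19) V, the unknown satisfies 1·E° = 3×(-0.29) − 2×(-1.19) = +1.510.
E° = +1.510 / 1 = +1.510 V.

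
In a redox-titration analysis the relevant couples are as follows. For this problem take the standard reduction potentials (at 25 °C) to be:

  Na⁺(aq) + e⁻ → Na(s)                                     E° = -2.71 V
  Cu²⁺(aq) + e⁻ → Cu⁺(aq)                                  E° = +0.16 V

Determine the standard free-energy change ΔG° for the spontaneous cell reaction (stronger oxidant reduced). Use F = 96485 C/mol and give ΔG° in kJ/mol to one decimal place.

Cu²⁺/Cu⁺ (E° = +0.16 V) is the cathode; Na⁺/Na (E° = -2.71 V) is the anode, so E°cell = +2.87 V.
Balancing electrons gives n = 1 (lcm of 1 and 1).
ΔG° = −nFE° = −(1)(96485)(+2.87) = -276,912 J = -276.9 kJ/mol.

-276.9 kJ/mol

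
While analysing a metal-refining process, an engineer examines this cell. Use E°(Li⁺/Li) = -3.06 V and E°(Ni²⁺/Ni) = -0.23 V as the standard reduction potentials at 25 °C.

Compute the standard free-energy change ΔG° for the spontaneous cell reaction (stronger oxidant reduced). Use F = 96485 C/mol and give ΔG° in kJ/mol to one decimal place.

-546.1 kJ/mol

Ni²⁺/Ni (E° = -0.23 V) is the cathode; Li⁺/Li (E° = -3.06 V) is the anode, so E°cell = +2.83 V.
Balancing electrons gives n = 2 (lcm of 2 and 1).
ΔG° = −nFE° = −(2)(96485)(+2.83) = -546,105 J = -546.1 kJ/mol.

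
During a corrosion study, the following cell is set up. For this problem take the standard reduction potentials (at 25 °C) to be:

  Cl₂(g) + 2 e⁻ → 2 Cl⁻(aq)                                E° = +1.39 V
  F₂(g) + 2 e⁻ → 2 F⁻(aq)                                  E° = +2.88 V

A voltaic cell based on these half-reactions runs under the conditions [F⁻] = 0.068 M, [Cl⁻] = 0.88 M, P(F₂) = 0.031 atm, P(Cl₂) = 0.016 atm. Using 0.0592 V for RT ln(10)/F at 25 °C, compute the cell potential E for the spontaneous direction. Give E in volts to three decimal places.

+1.564 V

F₂/F⁻ is the cathode (higher E°), Cl₂/Cl⁻ the anode: E°cell = +2.88 − (+1.39) = +1.49 V, n = 2.
Overall: F₂(g) + 2 Cl⁻(aq) → 2 F⁻(aq) + Cl₂(g)
Q = [F⁻]^2·P(Cl₂) / (P(F₂)·[Cl⁻]^2); log Q = -2.511.
E = E° − (0.0592/n) log Q = +1.49 − (0.0592/2)(-2.511) = +1.564 V.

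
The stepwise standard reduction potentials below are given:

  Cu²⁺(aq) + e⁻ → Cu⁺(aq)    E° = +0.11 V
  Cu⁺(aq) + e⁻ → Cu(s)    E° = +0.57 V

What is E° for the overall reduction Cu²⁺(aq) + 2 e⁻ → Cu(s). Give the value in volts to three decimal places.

Standard free energies of sequential steps add: ΔG°₃ = ΔG°₁ + ΔG°₂, so n₃E°₃ = n₁E°₁ + n₂E°₂.
E°₃ = (1×+0.11 + 1×+0.57) / 2 = (+0.680) / 2 = +0.340 V.

+0.340 V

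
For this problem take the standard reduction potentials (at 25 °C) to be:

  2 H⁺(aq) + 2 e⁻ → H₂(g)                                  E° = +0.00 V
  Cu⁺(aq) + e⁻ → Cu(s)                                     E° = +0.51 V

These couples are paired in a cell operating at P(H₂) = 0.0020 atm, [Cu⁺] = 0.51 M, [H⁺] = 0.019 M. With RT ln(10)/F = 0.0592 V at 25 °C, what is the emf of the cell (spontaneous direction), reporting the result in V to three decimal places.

+0.515 V

Cu⁺/Cu is the cathode (higher E°), H⁺/H₂ the anode: E°cell = +0.51 − (+0.00) = +0.51 V, n = 2.
Overall: 2 Cu⁺(aq) + H₂(g) → 2 Cu(s) + 2 H⁺(aq)
Q = [H⁺]^2 / ([Cu⁺]^2·P(H₂)); log Q = -0.159.
E = E° − (0.0592/n) log Q = +0.51 − (0.0592/2)(-0.159) = +0.515 V.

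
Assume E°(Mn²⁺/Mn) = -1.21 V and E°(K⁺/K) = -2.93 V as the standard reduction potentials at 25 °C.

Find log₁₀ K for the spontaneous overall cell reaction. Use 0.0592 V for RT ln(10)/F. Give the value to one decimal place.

58.1

Cathode: Mn²⁺/Mn; anode: K⁺/K. E°cell = +1.72 V, n = 2.
log K = nE°cell / 0.0592 = (2)(+1.72) / 0.0592 = 58.1.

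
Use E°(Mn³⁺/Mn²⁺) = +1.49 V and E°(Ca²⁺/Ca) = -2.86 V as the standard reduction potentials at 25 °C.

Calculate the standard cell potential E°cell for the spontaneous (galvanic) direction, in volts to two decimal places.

+4.35 V

The Mn³⁺/Mn²⁺ couple has the higher reduction potential, so it is the cathode; Ca²⁺/Ca is oxidised at the anode.
E°cell = E°(cathode) − E°(anode) = (+1.49) − (-2.86) = +4.35 V.
Since E°cell > 0, the reaction is spontaneous under standard conditions.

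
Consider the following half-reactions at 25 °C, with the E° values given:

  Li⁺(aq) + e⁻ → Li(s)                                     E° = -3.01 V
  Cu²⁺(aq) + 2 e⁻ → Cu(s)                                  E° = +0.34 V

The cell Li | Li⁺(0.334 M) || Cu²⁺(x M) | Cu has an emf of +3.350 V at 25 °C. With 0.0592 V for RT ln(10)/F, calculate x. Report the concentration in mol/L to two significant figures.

Cu²⁺/Cu is the cathode, Li⁺/Li the anode: E°cell = +3.35 V, n = 2.
Overall reaction: Cu²⁺(aq) + 2 Li(s) → Cu(s) + 2 Li⁺(aq); Q = [Li⁺]^2/[Cu²⁺]^1.
From E = E° − (0.0592/n) log Q: log Q = (E° − E)·n/0.0592 = (+3.35 − (+3.350))·2/0.0592 = 0.0000.
So 1·log[Cu²⁺] = 2·log(0.334) − log Q = -0.9525 − (0.0000) = -0.9525; [Cu²⁺] = 10^(-0.9525) ≈ 0.11 M.

0.11 M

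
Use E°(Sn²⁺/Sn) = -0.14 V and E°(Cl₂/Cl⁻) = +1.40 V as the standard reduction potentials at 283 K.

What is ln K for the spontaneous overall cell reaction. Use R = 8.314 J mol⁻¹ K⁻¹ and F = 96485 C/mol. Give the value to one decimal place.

Cathode: Cl₂/Cl⁻; anode: Sn²⁺/Sn. E°cell = (+1.40) − (-0.14) = +1.54 V, with n = 2.
ΔG° = −nFE° = −RT ln K, so ln K = nFE°/(RT) = (2)(96485)(+1.54) / ((8.314)(283)) = 126.303.

126.3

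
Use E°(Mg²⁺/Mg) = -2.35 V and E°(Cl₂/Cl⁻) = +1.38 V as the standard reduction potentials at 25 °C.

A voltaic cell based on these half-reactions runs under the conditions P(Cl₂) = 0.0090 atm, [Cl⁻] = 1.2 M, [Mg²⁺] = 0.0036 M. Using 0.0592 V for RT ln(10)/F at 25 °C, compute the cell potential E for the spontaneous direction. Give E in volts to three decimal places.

+3.737 V

Cl₂/Cl⁻ is the cathode (higher E°), Mg²⁺/Mg the anode: E°cell = +1.38 − (-2.35) = +3.73 V, n = 2.
Overall: Cl₂(g) + Mg(s) → 2 Cl⁻(aq) + Mg²⁺(aq)
Q = [Cl⁻]^2·[Mg²⁺] / (P(Cl₂)); log Q = -0.240.
E = E° − (0.0592/n) log Q = +3.73 − (0.0592/2)(-0.240) = +3.737 V.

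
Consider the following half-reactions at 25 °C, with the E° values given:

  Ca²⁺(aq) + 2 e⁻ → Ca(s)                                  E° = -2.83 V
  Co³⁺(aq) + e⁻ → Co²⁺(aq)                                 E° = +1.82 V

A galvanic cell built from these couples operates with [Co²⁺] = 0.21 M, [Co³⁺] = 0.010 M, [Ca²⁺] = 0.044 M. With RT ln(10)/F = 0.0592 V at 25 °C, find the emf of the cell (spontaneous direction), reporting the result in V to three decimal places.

+4.612 V

Co³⁺/Co²⁺ is the cathode (higher E°), Ca²⁺/Ca the anode: E°cell = +1.82 − (-2.83) = +4.65 V, n = 2.
Overall: 2 Co³⁺(aq) + Ca(s) → 2 Co²⁺(aq) + Ca²⁺(aq)
Q = [Co²⁺]^2·[Ca²⁺] / ([Co³⁺]^2); log Q = 1.288.
E = E° − (0.0592/n) log Q = +4.65 − (0.0592/2)(1.288) = +4.612 V.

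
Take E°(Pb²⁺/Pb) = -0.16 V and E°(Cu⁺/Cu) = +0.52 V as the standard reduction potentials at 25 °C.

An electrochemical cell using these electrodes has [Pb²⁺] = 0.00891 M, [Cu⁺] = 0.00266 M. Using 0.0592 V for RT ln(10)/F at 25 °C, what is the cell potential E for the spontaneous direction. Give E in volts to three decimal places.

Cu⁺/Cu is the cathode (higher E°), Pb²⁺/Pb the anode: E°cell = +0.52 − (-0.16) = +0.68 V, n = 2.
Overall: 2 Cu⁺(aq) + Pb(s) → 2 Cu(s) + Pb²⁺(aq)
Q = [Pb²⁺] / ([Cu⁺]^2); log Q = 3.100.
E = E° − (0.0592/n) log Q = +0.68 − (0.0592/2)(3.100) = +0.588 V.

+0.588 V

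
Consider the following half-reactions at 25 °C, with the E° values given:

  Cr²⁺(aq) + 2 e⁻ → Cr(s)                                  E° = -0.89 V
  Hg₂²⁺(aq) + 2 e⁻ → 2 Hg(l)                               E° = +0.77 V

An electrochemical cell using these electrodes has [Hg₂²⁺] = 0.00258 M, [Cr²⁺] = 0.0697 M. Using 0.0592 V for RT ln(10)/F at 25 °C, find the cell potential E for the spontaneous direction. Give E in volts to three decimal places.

Hg₂²⁺/Hg is the cathode (higher E°), Cr²⁺/Cr the anode: E°cell = +0.77 − (-0.89) = +1.66 V, n = 2.
Overall: Hg₂²⁺(aq) + Cr(s) → 2 Hg(l) + Cr²⁺(aq)
Q = [Cr²⁺] / ([Hg₂²⁺]); log Q = 1.432.
E = E° − (0.0592/n) log Q = +1.66 − (0.0592/2)(1.432) = +1.618 V.

+1.618 V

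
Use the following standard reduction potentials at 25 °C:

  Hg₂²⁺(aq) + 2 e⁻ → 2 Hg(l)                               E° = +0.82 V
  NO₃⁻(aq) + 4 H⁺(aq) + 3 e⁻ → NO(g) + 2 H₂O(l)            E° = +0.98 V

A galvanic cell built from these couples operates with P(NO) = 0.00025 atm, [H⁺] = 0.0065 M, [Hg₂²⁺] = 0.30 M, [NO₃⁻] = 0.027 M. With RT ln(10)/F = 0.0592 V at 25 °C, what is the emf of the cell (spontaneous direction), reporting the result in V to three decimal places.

NO₃⁻/NO is the cathode (higher E°), Hg₂²⁺/Hg the anode: E°cell = +0.98 − (+0.82) = +0.16 V, n = 6.
Overall: 2 NO₃⁻(aq) + 8 H⁺(aq) + 6 Hg(l) → 2 NO(g) + 4 H₂O(l) + 3 Hg₂²⁺(aq)
Q = P(NO)^2·[Hg₂²⁺]^3 / ([NO₃⁻]^2·[H⁺]^8); log Q = 11.861.
E = E° − (0.0592/n) log Q = +0.16 − (0.0592/6)(11.861) = +0.043 V.

+0.043 V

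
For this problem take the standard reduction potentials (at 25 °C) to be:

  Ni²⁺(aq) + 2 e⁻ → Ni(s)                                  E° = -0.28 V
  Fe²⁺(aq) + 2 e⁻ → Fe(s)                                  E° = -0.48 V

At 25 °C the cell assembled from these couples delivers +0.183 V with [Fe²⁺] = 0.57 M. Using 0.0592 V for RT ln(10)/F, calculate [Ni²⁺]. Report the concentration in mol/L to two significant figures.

Ni²⁺/Ni is the cathode, Fe²⁺/Fe the anode: E°cell = +0.20 V, n = 2.
Overall reaction: Ni²⁺(aq) + Fe(s) → Ni(s) + Fe²⁺(aq); Q = [Fe²⁺]^1/[Ni²⁺]^1.
From E = E° − (0.0592/n) log Q: log Q = (E° − E)·n/0.0592 = (+0.20 − (+0.183))·2/0.0592 = 0.5743.
So 1·log[Ni²⁺] = 1·log(0.57) − log Q = -0.2441 − (0.5743) = -0.8184; [Ni²⁺] = 10^(-0.8184) ≈ 0.15 M.

0.15 M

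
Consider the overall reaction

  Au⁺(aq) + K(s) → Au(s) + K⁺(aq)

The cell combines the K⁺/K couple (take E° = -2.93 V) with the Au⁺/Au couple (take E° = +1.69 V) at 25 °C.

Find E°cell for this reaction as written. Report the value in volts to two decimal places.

+4.62 V

The Au⁺/Au couple has the higher reduction potential, so it is the cathode; K⁺/K is oxidised at the anode.
E°cell = E°(cathode) − E°(anode) = (+1.69) − (-2.93) = +4.62 V.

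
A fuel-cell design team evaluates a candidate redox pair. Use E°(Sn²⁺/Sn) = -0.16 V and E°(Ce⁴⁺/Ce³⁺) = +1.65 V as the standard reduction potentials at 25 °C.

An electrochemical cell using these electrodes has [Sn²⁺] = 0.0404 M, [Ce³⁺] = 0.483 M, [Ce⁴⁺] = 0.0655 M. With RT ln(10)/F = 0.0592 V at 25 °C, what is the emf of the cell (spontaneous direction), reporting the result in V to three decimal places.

Ce⁴⁺/Ce³⁺ is the cathode (higher E°), Sn²⁺/Sn the anode: E°cell = +1.65 − (-0.16) = +1.81 V, n = 2.
Overall: 2 Ce⁴⁺(aq) + Sn(s) → 2 Ce³⁺(aq) + Sn²⁺(aq)
Q = [Ce³⁺]^2·[Sn²⁺] / ([Ce⁴⁺]^2); log Q = 0.342.
E = E° − (0.0592/n) log Q = +1.81 − (0.0592/2)(0.342) = +1.800 V.

+1.800 V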